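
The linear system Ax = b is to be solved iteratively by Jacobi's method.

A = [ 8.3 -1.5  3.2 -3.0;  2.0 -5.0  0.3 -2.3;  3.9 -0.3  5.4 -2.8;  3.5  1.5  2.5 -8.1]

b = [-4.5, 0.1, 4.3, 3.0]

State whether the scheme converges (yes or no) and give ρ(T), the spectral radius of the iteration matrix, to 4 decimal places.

yes, ρ = 0.9086

Diagonal D = diag(8.3, -5, 5.4, -8.1); L, U strict lower/upper.
Jacobi: T = -D⁻¹(L+U), T[2,1] = -(-0.3)/(5.4) = +0.0556; T[2,2] = 0.
  T[0,:] = [+0.0000  +0.1807  -0.3855  +0.3614]
  T[1,:] = [+0.4000  +0.0000  +0.0600  -0.4600]
  T[2,:] = [-0.7222  +0.0556  +0.0000  +0.5185]
  T[3,:] = [+0.4321  +0.1852  +0.3086  +0.0000]
|λ(T)| sorted: 0.9086, 0.5503, 0.2079, 0.2079.
ρ(T) = max|λ| = 0.9086; 0.9086 < 1: convergent.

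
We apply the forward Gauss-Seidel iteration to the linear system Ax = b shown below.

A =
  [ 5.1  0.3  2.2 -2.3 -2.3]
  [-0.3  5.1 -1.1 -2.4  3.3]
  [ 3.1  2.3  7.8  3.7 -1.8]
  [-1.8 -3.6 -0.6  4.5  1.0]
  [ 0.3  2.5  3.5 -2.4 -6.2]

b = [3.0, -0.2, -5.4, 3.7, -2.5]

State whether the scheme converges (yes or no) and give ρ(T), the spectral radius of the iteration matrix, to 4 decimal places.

yes, ρ = 0.8407

Split A = D + L + U, D = diag(5.1, 5.1, 7.8, 4.5, -6.2).
T_GS = -(D+L)⁻¹U: row 0 first, T[0,3] = -(-2.3)/(5.1) = +0.4510; later rows by forward substitution.
  T[0,:] = [+0.0000 -0.0588 -0.4314 +0.4510 +0.4510]
  T[1,:] = [+0.0000 -0.0035 +0.1903 +0.4971 -0.6205]
  T[2,:] = [+0.0000 +0.0244 +0.1153 -0.8002 +0.2345]
  T[3,:] = [+0.0000 -0.0230 -0.0049 +0.4714 -0.5070]
  T[4,:] = [+0.0000 +0.0185 +0.1229 -0.4119 +0.1002]
moduli |λ_i(T)| = 0.8407, 0.1422, 0.1422, 0.0038, 0.0000.
ρ(T) = max|λ| = 0.8407; 0.8407 < 1, so it converges for any x₀.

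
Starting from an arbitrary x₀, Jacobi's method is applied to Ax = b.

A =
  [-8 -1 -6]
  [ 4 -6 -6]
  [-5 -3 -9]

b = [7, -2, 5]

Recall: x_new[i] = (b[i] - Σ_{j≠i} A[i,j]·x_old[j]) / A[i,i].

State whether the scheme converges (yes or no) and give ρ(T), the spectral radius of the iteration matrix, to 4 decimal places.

Diagonal D = diag(-8, -6, -9); L, U strict lower/upper.
T_J = -D⁻¹(L+U): T[1,2] = -(-6)/(-6) = -1.0000; T[1,1] = 0.
  T[0,:] = [+0.0000  -0.1250  -0.7500]
  T[1,:] = [+0.6667  +0.0000  -1.0000]
  T[2,:] = [-0.5556  -0.3333  +0.0000]
|roots of det(T-λI)|: 0.8815, 0.7305, 0.1510.
ρ = 0.8815; 0.8815 < 1, so it converges for any x₀.

yes, ρ = 0.8815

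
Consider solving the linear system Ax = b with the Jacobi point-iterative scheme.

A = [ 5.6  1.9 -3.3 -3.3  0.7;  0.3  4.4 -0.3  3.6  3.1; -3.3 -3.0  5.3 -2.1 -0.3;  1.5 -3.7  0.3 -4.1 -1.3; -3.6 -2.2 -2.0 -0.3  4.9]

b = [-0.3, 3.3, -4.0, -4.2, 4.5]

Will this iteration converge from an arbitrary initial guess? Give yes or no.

Write A = D+L+U with D = diag(5.6, 4.4, 5.3, -4.1, 4.9).
Jacobi T = -D⁻¹(L+U): T[3,2] = -(0.3)/(-4.1) = +0.0732; T[3,3] = 0.
  T[0,:] = [+0.0000 -0.3393 +0.5893 +0.5893 -0.1250]
  T[1,:] = [-0.0682 +0.0000 +0.0682 -0.8182 -0.7045]
  T[2,:] = [+0.6226 +0.5660 +0.0000 +0.3962 +0.0566]
  T[3,:] = [+0.3659 -0.9024 +0.0732 +0.0000 -0.3171]
  T[4,:] = [+0.7347 +0.4490 +0.4082 +0.0612 +0.0000]
|eigenvalues of T|: 1.1511, 0.8229, 0.8229, 0.5787, 0.5787.
ρ = 1.1511; 1.1511 > 1, so it fails to converge.

no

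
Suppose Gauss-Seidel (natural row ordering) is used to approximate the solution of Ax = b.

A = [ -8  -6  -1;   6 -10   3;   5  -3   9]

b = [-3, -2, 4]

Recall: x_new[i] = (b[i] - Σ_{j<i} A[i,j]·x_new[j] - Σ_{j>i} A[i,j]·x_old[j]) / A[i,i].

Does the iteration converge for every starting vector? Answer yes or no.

Diagonal D = diag(-8, -10, 9); L, U strict lower/upper.
GS T = -(D+L)⁻¹U: row 0 first, T[0,1] = -(-6)/(-8) = -0.7500; later rows by forward substitution.
  T[0,:] = [+0.0000, -0.7500, -0.1250]
  T[1,:] = [+0.0000, -0.4500, +0.2250]
  T[2,:] = [+0.0000, +0.2667, +0.1444]
|roots of det(T-λI)|: 0.5379, 0.2324, 0.0000.
ρ(T) = max|λ| = 0.5379; 0.5379 < 1 ⇒ converges.

yes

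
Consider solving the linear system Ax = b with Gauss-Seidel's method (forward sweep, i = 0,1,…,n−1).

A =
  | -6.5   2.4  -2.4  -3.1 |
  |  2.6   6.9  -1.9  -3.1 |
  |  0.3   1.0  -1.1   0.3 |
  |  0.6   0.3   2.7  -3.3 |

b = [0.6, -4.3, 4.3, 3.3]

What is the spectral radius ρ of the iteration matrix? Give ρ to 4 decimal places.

0.8347

Diagonal D = diag(-6.5, 6.9, -1.1, -3.3); L, U strict lower/upper.
T_GS = -(D+L)⁻¹U: row 0 first, T[0,3] = -(-3.1)/(-6.5) = -0.4769; later rows by forward substitution.
  T[0,:] = [+0.0000, +0.3692, -0.3692, -0.4769]
  T[1,:] = [+0.0000, -0.1391, +0.4145, +0.6290]
  T[2,:] = [+0.0000, -0.0258, +0.2761, +0.7145]
  T[3,:] = [+0.0000, +0.0334, +0.1965, +0.5550]
|eigenvalues of T|: 0.8347, 0.0777, 0.0777, 0.0000.
ρ(T) = max|λ| = 0.8347; 0.8347 < 1: convergent.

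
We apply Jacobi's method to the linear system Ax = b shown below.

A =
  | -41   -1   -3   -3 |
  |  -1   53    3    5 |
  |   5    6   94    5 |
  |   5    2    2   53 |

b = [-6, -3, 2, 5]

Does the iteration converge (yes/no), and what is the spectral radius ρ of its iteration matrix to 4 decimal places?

Write A = D+L+U with D = diag(-41, 53, 94, 53).
T_J = -D⁻¹(L+U): T[0,3] = -(-3)/(-41) = -0.0732; T[0,0] = 0.
  T[0,:] = [+0.0000, -0.0244, -0.0732, -0.0732]
  T[1,:] = [+0.0189, +0.0000, -0.0566, -0.0943]
  T[2,:] = [-0.0532, -0.0638, +0.0000, -0.0532]
  T[3,:] = [-0.0943, -0.0377, -0.0377, +0.0000]
moduli |λ_i(T)| = 0.1624, 0.1083, 0.0315, 0.0315.
spectral radius ρ = 0.1624; 0.1624 < 1 ⇒ converges.

yes, ρ = 0.1624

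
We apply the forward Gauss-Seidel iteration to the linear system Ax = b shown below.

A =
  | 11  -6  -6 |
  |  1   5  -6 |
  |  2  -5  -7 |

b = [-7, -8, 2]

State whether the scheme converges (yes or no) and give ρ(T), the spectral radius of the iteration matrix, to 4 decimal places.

Diagonal D = diag(11, 5, -7); L, U strict lower/upper.
GS T = -(D+L)⁻¹U: row 0 first, T[0,1] = -(-6)/(11) = +0.5455; later rows by forward substitution.
  T[0,:] = [+0.0000, +0.5455, +0.5455]
  T[1,:] = [+0.0000, -0.1091, +1.0909]
  T[2,:] = [+0.0000, +0.2338, -0.6234]
moduli |λ_i(T)| = 0.9329, 0.2005, 0.0000.
ρ = 0.9329; 0.9329 < 1, so it converges for any x₀.

yes, ρ = 0.9329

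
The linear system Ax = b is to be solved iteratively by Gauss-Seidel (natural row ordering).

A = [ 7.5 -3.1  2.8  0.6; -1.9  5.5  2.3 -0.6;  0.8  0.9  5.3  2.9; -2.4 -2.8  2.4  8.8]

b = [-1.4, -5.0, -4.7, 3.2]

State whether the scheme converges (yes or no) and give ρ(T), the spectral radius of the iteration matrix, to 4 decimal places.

yes, ρ = 0.7278

Split A = D + L + U, D = diag(7.5, 5.5, 5.3, 8.8).
GS T = -(D+L)⁻¹U: row 0 first, T[0,1] = -(-3.1)/(7.5) = +0.4133; later rows by forward substitution.
  T[0,:] = [+0.0000  +0.4133  -0.3733  -0.0800]
  T[1,:] = [+0.0000  +0.1428  -0.5472  +0.0815]
  T[2,:] = [+0.0000  -0.0866  +0.1493  -0.5489]
  T[3,:] = [+0.0000  +0.1818  -0.3166  +0.1538]
|eigenvalues of T|: 0.7278, 0.1883, 0.1883, 0.0000.
spectral radius ρ = 0.7278; 0.7278 < 1: convergent.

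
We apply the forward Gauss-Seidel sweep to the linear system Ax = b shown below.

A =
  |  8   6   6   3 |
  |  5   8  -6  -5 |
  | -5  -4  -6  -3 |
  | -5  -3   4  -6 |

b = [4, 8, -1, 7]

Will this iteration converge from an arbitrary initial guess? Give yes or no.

no

Diagonal D = diag(8, 8, -6, -6); L, U strict lower/upper.
GS T = -(D+L)⁻¹U: row 0 first, T[0,2] = -(6)/(8) = -0.7500; later rows by forward substitution.
  T[0,:] = [+0.0000 -0.7500 -0.7500 -0.3750]
  T[1,:] = [+0.0000 +0.4688 +1.2188 +0.8594]
  T[2,:] = [+0.0000 +0.3125 -0.1875 -0.7604]
  T[3,:] = [+0.0000 +0.5990 -0.1094 -0.6241]
|roots of det(T-λI)|: 1.3724, 0.8217, 0.2078, 0.0000.
spectral radius ρ = 1.3724; 1.3724 > 1, so it fails to converge.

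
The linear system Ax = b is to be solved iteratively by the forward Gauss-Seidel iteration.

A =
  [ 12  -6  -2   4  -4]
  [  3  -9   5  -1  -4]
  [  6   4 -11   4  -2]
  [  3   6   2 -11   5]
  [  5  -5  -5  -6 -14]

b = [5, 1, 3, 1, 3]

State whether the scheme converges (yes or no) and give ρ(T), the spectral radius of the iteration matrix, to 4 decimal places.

Diagonal D = diag(12, -9, -11, -11, -14); L, U strict lower/upper.
GS T = -(D+L)⁻¹U: row 0 first, T[0,4] = -(-4)/(12) = +0.3333; later rows by forward substitution.
  T[0,:] = [+0.0000  +0.5000  +0.1667  -0.3333  +0.3333]
  T[1,:] = [+0.0000  +0.1667  +0.6111  -0.2222  -0.3333]
  T[2,:] = [+0.0000  +0.3333  +0.3131  +0.1010  -0.1212]
  T[3,:] = [+0.0000  +0.2879  +0.4357  -0.1938  +0.3416]
  T[4,:] = [+0.0000  -0.1234  -0.4573  +0.0073  +0.1350]
moduli |λ_i(T)| = 0.8472, 0.3634, 0.2308, 0.2308, 0.0000.
spectral radius ρ = 0.8472; 0.8472 < 1 ⇒ converges.

yes, ρ = 0.8472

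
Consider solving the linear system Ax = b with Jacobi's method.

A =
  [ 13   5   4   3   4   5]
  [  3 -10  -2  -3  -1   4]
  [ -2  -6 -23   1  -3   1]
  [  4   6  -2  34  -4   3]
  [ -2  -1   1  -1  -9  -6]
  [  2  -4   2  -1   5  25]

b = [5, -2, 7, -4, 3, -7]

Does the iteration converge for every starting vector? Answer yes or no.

yes

Split A = D + L + U, D = diag(13, -10, -23, 34, -9, 25).
Jacobi T = -D⁻¹(L+U): T[5,0] = -(2)/(25) = -0.0800; T[5,5] = 0.
  T[0,:] = [+0.0000 -0.3846 -0.3077 -0.2308 -0.3077 -0.3846]
  T[1,:] = [+0.3000 +0.0000 -0.2000 -0.3000 -0.1000 +0.4000]
  T[2,:] = [-0.0870 -0.2609 +0.0000 +0.0435 -0.1304 +0.0435]
  T[3,:] = [-0.1176 -0.1765 +0.0588 +0.0000 +0.1176 -0.0882]
  T[4,:] = [-0.2222 -0.1111 +0.1111 -0.1111 +0.0000 -0.6667]
  T[5,:] = [-0.0800 +0.1600 -0.0800 +0.0400 -0.2000 +0.0000]
eigenvalue magnitudes: 0.5099, 0.4206, 0.4206, 0.2723, 0.1605, 0.1605.
ρ(T) = max|λ| = 0.5099; 0.5099 < 1 ⇒ converges.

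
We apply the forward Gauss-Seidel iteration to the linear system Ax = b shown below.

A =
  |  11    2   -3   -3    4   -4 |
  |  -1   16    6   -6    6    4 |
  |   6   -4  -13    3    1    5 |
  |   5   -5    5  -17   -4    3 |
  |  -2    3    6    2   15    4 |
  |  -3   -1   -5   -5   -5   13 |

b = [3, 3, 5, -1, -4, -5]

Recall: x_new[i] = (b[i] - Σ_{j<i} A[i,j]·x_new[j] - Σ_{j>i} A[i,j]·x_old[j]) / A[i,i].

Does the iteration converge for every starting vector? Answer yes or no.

Let D = diag(11, 16, -13, -17, 15, 13); L, U the strict triangles.
T_GS = -(D+L)⁻¹U: row 0 first, T[0,2] = -(-3)/(11) = +0.2727; later rows by forward substitution.
  T[0,:] = [+0.0000 -0.1818 +0.2727 +0.2727 -0.3636 +0.3636]
  T[1,:] = [+0.0000 -0.0114 -0.3580 +0.3920 -0.3977 -0.2273]
  T[2,:] = [+0.0000 -0.0804 +0.2360 +0.2360 +0.0315 +0.6224]
  T[3,:] = [+0.0000 -0.0738 +0.2549 +0.0343 -0.2160 +0.5333]
  T[4,:] = [+0.0000 +0.0200 -0.0204 -0.1410 +0.0473 -0.4928]
  T[5,:] = [+0.0000 -0.0944 +0.2164 +0.1428 -0.1673 +0.3214]
moduli |λ_i(T)| = 0.9004, 0.2394, 0.2394, 0.1790, 0.0247, 0.0000.
spectral radius ρ = 0.9004; 0.9004 < 1: convergent.

yes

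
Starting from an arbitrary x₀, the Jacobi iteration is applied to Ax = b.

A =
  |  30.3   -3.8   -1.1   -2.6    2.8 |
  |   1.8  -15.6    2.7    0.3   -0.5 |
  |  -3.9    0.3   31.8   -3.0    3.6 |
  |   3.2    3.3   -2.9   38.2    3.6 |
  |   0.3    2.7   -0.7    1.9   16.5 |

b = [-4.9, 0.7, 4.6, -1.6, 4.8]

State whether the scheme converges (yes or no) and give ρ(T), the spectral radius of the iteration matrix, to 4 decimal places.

Let D = diag(30.3, -15.6, 31.8, 38.2, 16.5); L, U the strict triangles.
T_J = -D⁻¹(L+U): T[3,2] = -(-2.9)/(38.2) = +0.0759; T[3,3] = 0.
  T[0,:] = [+0.0000 +0.1254 +0.0363 +0.0858 -0.0924]
  T[1,:] = [+0.1154 +0.0000 +0.1731 +0.0192 -0.0321]
  T[2,:] = [+0.1226 -0.0094 +0.0000 +0.0943 -0.1132]
  T[3,:] = [-0.0838 -0.0864 +0.0759 +0.0000 -0.0942]
  T[4,:] = [-0.0182 -0.1636 +0.0424 -0.1152 +0.0000]
eigenvalue magnitudes: 0.2155, 0.1512, 0.1512, 0.1040, 0.0846.
spectral radius ρ = 0.2155; 0.2155 < 1 ⇒ converges.

yes, ρ = 0.2155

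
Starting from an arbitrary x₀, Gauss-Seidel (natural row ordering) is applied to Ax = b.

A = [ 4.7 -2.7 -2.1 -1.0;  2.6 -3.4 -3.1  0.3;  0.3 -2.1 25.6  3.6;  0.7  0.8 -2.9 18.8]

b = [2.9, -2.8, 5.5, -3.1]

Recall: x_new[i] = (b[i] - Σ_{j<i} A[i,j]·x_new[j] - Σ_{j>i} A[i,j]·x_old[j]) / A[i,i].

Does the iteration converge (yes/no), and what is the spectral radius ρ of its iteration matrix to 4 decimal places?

yes, ρ = 0.3614

Write A = D+L+U with D = diag(4.7, -3.4, 25.6, 18.8).
T_GS = -(D+L)⁻¹U: row 0 first, T[0,2] = -(-2.1)/(4.7) = +0.4468; later rows by forward substitution.
  T[0,:] = [+0.0000, +0.5745, +0.4468, +0.2128]
  T[1,:] = [+0.0000, +0.4393, -0.5701, +0.2509]
  T[2,:] = [+0.0000, +0.0293, -0.0520, -0.1225]
  T[3,:] = [+0.0000, -0.0356, -0.0004, -0.0375]
|roots of det(T-λI)|: 0.3614, 0.0931, 0.0815, 0.0000.
ρ(T) = max|λ| = 0.3614; 0.3614 < 1 ⇒ converges.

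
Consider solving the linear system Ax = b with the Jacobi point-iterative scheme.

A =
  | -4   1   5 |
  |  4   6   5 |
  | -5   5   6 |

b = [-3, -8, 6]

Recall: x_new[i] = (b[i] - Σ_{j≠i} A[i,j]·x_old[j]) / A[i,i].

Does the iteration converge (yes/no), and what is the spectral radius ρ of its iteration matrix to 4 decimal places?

A = D + L + U where D = diag(-4, 6, 6).
Jacobi: T = -D⁻¹(L+U), T[0,1] = -(1)/(-4) = +0.2500; T[0,0] = 0.
  T[0,:] = [+0.0000 +0.2500 +1.2500]
  T[1,:] = [-0.6667 +0.0000 -0.8333]
  T[2,:] = [+0.8333 -0.8333 +0.0000]
|roots of det(T-λI)|: 1.3939, 1.0318, 0.3621.
spectral radius ρ = 1.3939; 1.3939 > 1, so it fails to converge.

no, ρ = 1.3939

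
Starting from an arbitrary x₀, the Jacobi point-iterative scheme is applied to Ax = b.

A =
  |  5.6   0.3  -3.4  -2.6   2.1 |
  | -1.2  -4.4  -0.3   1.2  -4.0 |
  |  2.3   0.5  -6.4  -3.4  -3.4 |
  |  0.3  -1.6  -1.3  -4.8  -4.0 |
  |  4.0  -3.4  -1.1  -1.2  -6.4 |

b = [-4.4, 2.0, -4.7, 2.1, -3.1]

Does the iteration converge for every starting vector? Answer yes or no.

Write A = D+L+U with D = diag(5.6, -4.4, -6.4, -4.8, -6.4).
Jacobi T = -D⁻¹(L+U): T[0,1] = -(0.3)/(5.6) = -0.0536; T[0,0] = 0.
  T[0,:] = [+0.0000  -0.0536  +0.6071  +0.4643  -0.3750]
  T[1,:] = [-0.2727  +0.0000  -0.0682  +0.2727  -0.9091]
  T[2,:] = [+0.3594  +0.0781  +0.0000  -0.5312  -0.5312]
  T[3,:] = [+0.0625  -0.3333  -0.2708  +0.0000  -0.8333]
  T[4,:] = [+0.6250  -0.5312  -0.1719  -0.1875  +0.0000]
|λ(T)| sorted: 1.1416, 0.7235, 0.7235, 0.2276, 0.2276.
spectral radius ρ = 1.1416; 1.1416 > 1: divergent.

no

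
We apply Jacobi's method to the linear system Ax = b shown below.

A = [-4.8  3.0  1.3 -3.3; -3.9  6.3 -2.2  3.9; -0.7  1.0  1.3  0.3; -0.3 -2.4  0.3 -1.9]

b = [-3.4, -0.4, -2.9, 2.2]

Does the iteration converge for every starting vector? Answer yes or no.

no

A = D + L + U where D = diag(-4.8, 6.3, 1.3, -1.9).
T_J = -D⁻¹(L+U): T[2,3] = -(0.3)/(1.3) = -0.2308; T[2,2] = 0.
  T[0,:] = [+0.0000 +0.6250 +0.2708 -0.6875]
  T[1,:] = [+0.6190 +0.0000 +0.3492 -0.6190]
  T[2,:] = [+0.5385 -0.7692 +0.0000 -0.2308]
  T[3,:] = [-0.1579 -1.2632 +0.1579 +0.0000]
|λ(T)| sorted: 1.3209, 0.5559, 0.4486, 0.4486.
spectral radius ρ = 1.3209; 1.3209 > 1, so it fails to converge.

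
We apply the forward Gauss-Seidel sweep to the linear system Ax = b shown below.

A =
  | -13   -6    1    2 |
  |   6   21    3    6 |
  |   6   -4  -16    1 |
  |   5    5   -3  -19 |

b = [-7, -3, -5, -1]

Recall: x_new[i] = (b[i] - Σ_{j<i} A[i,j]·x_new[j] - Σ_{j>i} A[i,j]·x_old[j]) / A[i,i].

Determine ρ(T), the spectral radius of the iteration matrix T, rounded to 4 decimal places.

0.3044

Split A = D + L + U, D = diag(-13, 21, -16, -19).
Gauss-Seidel: T = -(D+L)⁻¹U, row 0 first, T[0,2] = -(1)/(-13) = +0.0769; later rows by forward substitution.
  T[0,:] = [+0.0000, -0.4615, +0.0769, +0.1538]
  T[1,:] = [+0.0000, +0.1319, -0.1648, -0.3297]
  T[2,:] = [+0.0000, -0.2060, +0.0701, +0.2026]
  T[3,:] = [+0.0000, -0.0542, -0.0342, -0.0783]
|eigenvalues of T|: 0.3044, 0.1583, 0.0225, 0.0000.
spectral radius ρ = 0.3044; 0.3044 < 1: convergent.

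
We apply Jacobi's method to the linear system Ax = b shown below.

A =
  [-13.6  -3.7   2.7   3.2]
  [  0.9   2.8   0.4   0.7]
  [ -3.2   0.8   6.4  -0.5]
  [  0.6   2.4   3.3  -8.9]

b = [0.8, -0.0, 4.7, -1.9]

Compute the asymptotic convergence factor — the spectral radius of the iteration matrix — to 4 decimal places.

A = D + L + U where D = diag(-13.6, 2.8, 6.4, -8.9).
Jacobi T = -D⁻¹(L+U): T[0,3] = -(3.2)/(-13.6) = +0.2353; T[0,0] = 0.
  T[0,:] = [+0.0000, -0.2721, +0.1985, +0.2353]
  T[1,:] = [-0.3214, +0.0000, -0.1429, -0.2500]
  T[2,:] = [+0.5000, -0.1250, +0.0000, +0.0781]
  T[3,:] = [+0.0674, +0.2697, +0.3708, +0.0000]
|eigenvalues of T|: 0.5808, 0.3436, 0.2717, 0.2717.
ρ(T) = max|λ| = 0.5808; 0.5808 < 1 ⇒ converges.

0.5808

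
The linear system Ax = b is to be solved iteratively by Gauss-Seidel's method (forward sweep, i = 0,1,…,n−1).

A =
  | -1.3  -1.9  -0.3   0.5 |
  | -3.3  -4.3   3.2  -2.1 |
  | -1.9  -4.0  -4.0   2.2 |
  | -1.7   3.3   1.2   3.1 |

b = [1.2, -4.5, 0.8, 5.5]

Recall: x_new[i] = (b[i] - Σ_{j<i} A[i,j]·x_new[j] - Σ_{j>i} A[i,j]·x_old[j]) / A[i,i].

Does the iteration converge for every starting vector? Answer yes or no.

no

Split A = D + L + U, D = diag(-1.3, -4.3, -4, 3.1).
Gauss-Seidel: T = -(D+L)⁻¹U, row 0 first, T[0,3] = -(0.5)/(-1.3) = +0.3846; later rows by forward substitution.
  T[0,:] = [+0.0000  -1.4615  -0.2308  +0.3846]
  T[1,:] = [+0.0000  +1.1216  +0.9213  -0.7835]
  T[2,:] = [+0.0000  -0.4274  -0.8117  +1.1508]
  T[3,:] = [+0.0000  -1.8300  -0.7931  +0.5995]
|eigenvalues of T|: 1.3588, 0.7649, 0.3156, 0.0000.
ρ(T) = max|λ| = 1.3588; 1.3588 > 1 ⇒ diverges.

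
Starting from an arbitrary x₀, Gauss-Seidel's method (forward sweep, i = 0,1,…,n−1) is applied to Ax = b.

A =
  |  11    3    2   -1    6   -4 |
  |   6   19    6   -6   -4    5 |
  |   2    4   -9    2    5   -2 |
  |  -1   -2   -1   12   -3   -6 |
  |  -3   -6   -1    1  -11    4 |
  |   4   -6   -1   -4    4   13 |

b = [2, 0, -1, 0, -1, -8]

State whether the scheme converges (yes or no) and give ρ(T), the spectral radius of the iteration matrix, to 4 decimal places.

A = D + L + U where D = diag(11, 19, -9, 12, -11, 13).
T_GS = -(D+L)⁻¹U: row 0 first, T[0,4] = -(6)/(11) = -0.5455; later rows by forward substitution.
  T[0,:] = [+0.0000 -0.2727 -0.1818 +0.0909 -0.5455 +0.3636]
  T[1,:] = [+0.0000 +0.0861 -0.2584 +0.2871 +0.3828 -0.3780]
  T[2,:] = [+0.0000 -0.0223 -0.1552 +0.3700 +0.6045 -0.3094]
  T[3,:] = [+0.0000 -0.0102 -0.0712 +0.0863 +0.3187 +0.4415]
  T[4,:] = [+0.0000 +0.0285 +0.1982 -0.2072 -0.0860 +0.5389]
  T[5,:] = [+0.0000 +0.1100 -0.1581 +0.2233 +0.5155 -0.3401]
|roots of det(T-λI)|: 0.9247, 0.3961, 0.1416, 0.1016, 0.1016, 0.0000.
spectral radius ρ = 0.9247; 0.9247 < 1 ⇒ converges.

yes, ρ = 0.9247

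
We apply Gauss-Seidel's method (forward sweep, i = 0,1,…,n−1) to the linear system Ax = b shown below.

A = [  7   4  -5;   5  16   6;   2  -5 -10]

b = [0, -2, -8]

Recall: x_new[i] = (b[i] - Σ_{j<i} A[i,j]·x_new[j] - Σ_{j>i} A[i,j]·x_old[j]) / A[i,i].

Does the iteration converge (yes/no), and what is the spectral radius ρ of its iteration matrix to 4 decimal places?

yes, ρ = 0.6833

Let D = diag(7, 16, -10); L, U the strict triangles.
T_GS = -(D+L)⁻¹U: row 0 first, T[0,2] = -(-5)/(7) = +0.7143; later rows by forward substitution.
  T[0,:] = [+0.0000 -0.5714 +0.7143]
  T[1,:] = [+0.0000 +0.1786 -0.5982]
  T[2,:] = [+0.0000 -0.2036 +0.4420]
|eigenvalues of T|: 0.6833, 0.0627, 0.0000.
ρ(T) = max|λ| = 0.6833; 0.6833 < 1 ⇒ converges.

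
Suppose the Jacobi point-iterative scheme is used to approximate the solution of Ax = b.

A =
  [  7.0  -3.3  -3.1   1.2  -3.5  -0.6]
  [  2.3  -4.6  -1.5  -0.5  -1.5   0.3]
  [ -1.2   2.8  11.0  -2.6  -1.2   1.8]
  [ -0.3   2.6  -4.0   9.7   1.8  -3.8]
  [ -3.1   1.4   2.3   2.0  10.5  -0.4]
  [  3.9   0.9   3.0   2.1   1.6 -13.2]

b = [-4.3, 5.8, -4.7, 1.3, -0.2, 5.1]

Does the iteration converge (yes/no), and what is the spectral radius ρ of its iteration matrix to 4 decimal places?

Split A = D + L + U, D = diag(7, -4.6, 11, 9.7, 10.5, -13.2).
T_J = -D⁻¹(L+U): T[2,4] = -(-1.2)/(11) = +0.1091; T[2,2] = 0.
  T[0,:] = [+0.0000  +0.4714  +0.4429  -0.1714  +0.5000  +0.0857]
  T[1,:] = [+0.5000  +0.0000  -0.3261  -0.1087  -0.3261  +0.0652]
  T[2,:] = [+0.1091  -0.2545  +0.0000  +0.2364  +0.1091  -0.1636]
  T[3,:] = [+0.0309  -0.2680  +0.4124  +0.0000  -0.1856  +0.3918]
  T[4,:] = [+0.2952  -0.1333  -0.2190  -0.1905  +0.0000  +0.0381]
  T[5,:] = [+0.2955  +0.0682  +0.2273  +0.1591  +0.1212  +0.0000]
moduli |λ_i(T)| = 0.8434, 0.6198, 0.4699, 0.3806, 0.3806, 0.0050.
ρ(T) = max|λ| = 0.8434; 0.8434 < 1, so it converges for any x₀.

yes, ρ = 0.8434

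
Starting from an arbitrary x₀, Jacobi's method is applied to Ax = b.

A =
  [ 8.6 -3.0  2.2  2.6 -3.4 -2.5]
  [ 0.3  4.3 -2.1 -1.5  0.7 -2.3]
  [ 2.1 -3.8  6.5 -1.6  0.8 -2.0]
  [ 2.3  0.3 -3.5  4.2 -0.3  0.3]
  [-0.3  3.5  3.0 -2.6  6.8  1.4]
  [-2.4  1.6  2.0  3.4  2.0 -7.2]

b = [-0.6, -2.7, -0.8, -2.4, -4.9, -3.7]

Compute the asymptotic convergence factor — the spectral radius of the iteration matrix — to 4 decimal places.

A = D + L + U where D = diag(8.6, 4.3, 6.5, 4.2, 6.8, -7.2).
Jacobi T = -D⁻¹(L+U): T[1,5] = -(-2.3)/(4.3) = +0.5349; T[1,1] = 0.
  T[0,:] = [+0.0000, +0.3488, -0.2558, -0.3023, +0.3953, +0.2907]
  T[1,:] = [-0.0698, +0.0000, +0.4884, +0.3488, -0.1628, +0.5349]
  T[2,:] = [-0.3231, +0.5846, +0.0000, +0.2462, -0.1231, +0.3077]
  T[3,:] = [-0.5476, -0.0714, +0.8333, +0.0000, +0.0714, -0.0714]
  T[4,:] = [+0.0441, -0.5147, -0.4412, +0.3824, +0.0000, -0.2059]
  T[5,:] = [-0.3333, +0.2222, +0.2778, +0.4722, +0.2778, +0.0000]
eigenvalue magnitudes: 1.1270, 0.7223, 0.7223, 0.6121, 0.6121, 0.2730.
spectral radius ρ = 1.1270; 1.1270 > 1 ⇒ diverges.

1.1270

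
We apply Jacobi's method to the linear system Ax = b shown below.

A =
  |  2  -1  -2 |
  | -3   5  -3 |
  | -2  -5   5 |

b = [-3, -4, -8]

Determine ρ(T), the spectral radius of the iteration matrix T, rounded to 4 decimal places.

Let D = diag(2, 5, 5); L, U the strict triangles.
Jacobi T = -D⁻¹(L+U): T[1,0] = -(-3)/(5) = +0.6000; T[1,1] = 0.
  T[0,:] = [+0.0000, +0.5000, +1.0000]
  T[1,:] = [+0.6000, +0.0000, +0.6000]
  T[2,:] = [+0.4000, +1.0000, +0.0000]
|eigenvalues of T|: 1.3535, 0.7294, 0.7294.
ρ = 1.3535; 1.3535 > 1 ⇒ diverges.

1.3535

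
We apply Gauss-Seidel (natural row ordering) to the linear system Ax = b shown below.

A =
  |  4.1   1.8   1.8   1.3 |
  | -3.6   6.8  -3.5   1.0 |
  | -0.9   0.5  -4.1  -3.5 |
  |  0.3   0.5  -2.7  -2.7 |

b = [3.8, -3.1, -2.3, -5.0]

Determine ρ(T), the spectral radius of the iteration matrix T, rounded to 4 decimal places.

0.9459

A = D + L + U where D = diag(4.1, 6.8, -4.1, -2.7).
T_GS = -(D+L)⁻¹U: row 0 first, T[0,1] = -(1.8)/(4.1) = -0.4390; later rows by forward substitution.
  T[0,:] = [+0.0000, -0.4390, -0.4390, -0.3171]
  T[1,:] = [+0.0000, -0.2324, +0.2823, -0.3149]
  T[2,:] = [+0.0000, +0.0680, +0.1308, -0.8225]
  T[3,:] = [+0.0000, -0.1598, -0.1273, +0.7289]
moduli |λ_i(T)| = 0.9459, 0.2115, 0.1072, 0.0000.
ρ = 0.9459; 0.9459 < 1, so it converges for any x₀.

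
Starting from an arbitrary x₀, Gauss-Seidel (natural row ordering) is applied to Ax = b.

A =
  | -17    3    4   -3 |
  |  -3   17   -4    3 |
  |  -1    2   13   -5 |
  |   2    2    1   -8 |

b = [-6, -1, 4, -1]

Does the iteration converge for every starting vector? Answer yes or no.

yes

Diagonal D = diag(-17, 17, 13, -8); L, U strict lower/upper.
Gauss-Seidel: T = -(D+L)⁻¹U, row 0 first, T[0,2] = -(4)/(-17) = +0.2353; later rows by forward substitution.
  T[0,:] = [+0.0000, +0.1765, +0.2353, -0.1765]
  T[1,:] = [+0.0000, +0.0311, +0.2768, -0.2076]
  T[2,:] = [+0.0000, +0.0088, -0.0245, +0.4030]
  T[3,:] = [+0.0000, +0.0530, +0.1250, -0.0456]
|λ(T)| sorted: 0.2271, 0.1441, 0.1220, 0.0000.
ρ(T) = max|λ| = 0.2271; 0.2271 < 1 ⇒ converges.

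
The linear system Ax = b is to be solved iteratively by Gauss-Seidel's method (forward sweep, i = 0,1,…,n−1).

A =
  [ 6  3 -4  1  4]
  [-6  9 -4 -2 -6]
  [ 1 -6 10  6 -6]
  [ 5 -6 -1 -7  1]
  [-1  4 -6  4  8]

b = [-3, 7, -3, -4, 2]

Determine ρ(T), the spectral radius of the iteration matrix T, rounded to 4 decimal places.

1.2804

Write A = D+L+U with D = diag(6, 9, 10, -7, 8).
Gauss-Seidel: T = -(D+L)⁻¹U, row 0 first, T[0,1] = -(3)/(6) = -0.5000; later rows by forward substitution.
  T[0,:] = [+0.0000 -0.5000 +0.6667 -0.1667 -0.6667]
  T[1,:] = [+0.0000 -0.3333 +0.8889 +0.1111 +0.2222]
  T[2,:] = [+0.0000 -0.1500 +0.4667 -0.5167 +0.8000]
  T[3,:] = [+0.0000 -0.0500 -0.3524 -0.1405 -0.6381]
  T[4,:] = [+0.0000 +0.0167 +0.1651 -0.3937 +0.7246]
moduli |λ_i(T)| = 1.2804, 0.3181, 0.3181, 0.0184, 0.0000.
spectral radius ρ = 1.2804; 1.2804 > 1: divergent.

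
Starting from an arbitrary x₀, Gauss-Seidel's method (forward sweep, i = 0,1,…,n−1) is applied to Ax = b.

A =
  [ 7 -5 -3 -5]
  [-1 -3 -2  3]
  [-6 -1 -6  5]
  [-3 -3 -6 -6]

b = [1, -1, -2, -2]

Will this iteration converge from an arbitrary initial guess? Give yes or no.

Let D = diag(7, -3, -6, -6); L, U the strict triangles.
Gauss-Seidel: T = -(D+L)⁻¹U, row 0 first, T[0,2] = -(-3)/(7) = +0.4286; later rows by forward substitution.
  T[0,:] = [+0.0000, +0.7143, +0.4286, +0.7143]
  T[1,:] = [+0.0000, -0.2381, -0.8095, +0.7619]
  T[2,:] = [+0.0000, -0.6746, -0.2937, -0.0079]
  T[3,:] = [+0.0000, +0.4365, +0.4841, -0.7302]
|eigenvalues of T|: 1.4546, 0.4780, 0.2854, 0.0000.
ρ = 1.4546; 1.4546 > 1, so it fails to converge.

no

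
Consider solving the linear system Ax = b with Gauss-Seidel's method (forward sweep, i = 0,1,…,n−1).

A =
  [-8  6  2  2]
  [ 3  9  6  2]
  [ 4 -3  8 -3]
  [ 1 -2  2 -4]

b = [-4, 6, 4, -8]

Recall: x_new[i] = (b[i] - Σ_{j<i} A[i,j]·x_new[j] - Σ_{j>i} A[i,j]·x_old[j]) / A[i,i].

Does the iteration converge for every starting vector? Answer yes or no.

Write A = D+L+U with D = diag(-8, 9, 8, -4).
GS T = -(D+L)⁻¹U: row 0 first, T[0,3] = -(2)/(-8) = +0.2500; later rows by forward substitution.
  T[0,:] = [+0.0000  +0.7500  +0.2500  +0.2500]
  T[1,:] = [+0.0000  -0.2500  -0.7500  -0.3056]
  T[2,:] = [+0.0000  -0.4688  -0.4062  +0.1354]
  T[3,:] = [+0.0000  +0.0781  +0.2344  +0.2830]
|λ(T)| sorted: 0.9144, 0.4187, 0.1224, 0.0000.
spectral radius ρ = 0.9144; 0.9144 < 1 ⇒ converges.

yes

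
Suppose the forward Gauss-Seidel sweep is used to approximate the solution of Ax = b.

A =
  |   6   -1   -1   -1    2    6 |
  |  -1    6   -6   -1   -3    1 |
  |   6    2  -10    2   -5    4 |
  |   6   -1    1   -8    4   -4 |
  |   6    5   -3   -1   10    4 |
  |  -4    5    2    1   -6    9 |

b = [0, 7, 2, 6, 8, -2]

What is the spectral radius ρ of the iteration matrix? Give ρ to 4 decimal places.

Split A = D + L + U, D = diag(6, 6, -10, -8, 10, 9).
Gauss-Seidel: T = -(D+L)⁻¹U, row 0 first, T[0,4] = -(2)/(6) = -0.3333; later rows by forward substitution.
  T[0,:] = [+0.0000, +0.1667, +0.1667, +0.1667, -0.3333, -1.0000]
  T[1,:] = [+0.0000, +0.0278, +1.0278, +0.1944, +0.4444, -0.3333]
  T[2,:] = [+0.0000, +0.1056, +0.3056, +0.3389, -0.6111, -0.2667]
  T[3,:] = [+0.0000, +0.1347, +0.0347, +0.1431, +0.1181, -1.2417]
  T[4,:] = [+0.0000, -0.0687, -0.5188, -0.0812, -0.1938, +0.1625]
  T[5,:] = [+0.0000, -0.0256, -0.9145, -0.1793, -0.4015, +0.0463]
|λ(T)| sorted: 1.2501, 0.6082, 0.6082, 0.1216, 0.0527, 0.0000.
ρ(T) = max|λ| = 1.2501; 1.2501 > 1, so it fails to converge.

1.2501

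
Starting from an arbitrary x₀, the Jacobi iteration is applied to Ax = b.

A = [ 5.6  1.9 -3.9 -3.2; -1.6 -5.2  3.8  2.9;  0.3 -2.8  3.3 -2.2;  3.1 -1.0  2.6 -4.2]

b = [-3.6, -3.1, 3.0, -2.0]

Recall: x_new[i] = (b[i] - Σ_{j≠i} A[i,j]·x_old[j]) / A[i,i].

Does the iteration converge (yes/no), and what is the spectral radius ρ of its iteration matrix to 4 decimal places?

no, ρ = 1.1801

Let D = diag(5.6, -5.2, 3.3, -4.2); L, U the strict triangles.
Jacobi T = -D⁻¹(L+U): T[0,3] = -(-3.2)/(5.6) = +0.5714; T[0,0] = 0.
  T[0,:] = [+0.0000, -0.3393, +0.6964, +0.5714]
  T[1,:] = [-0.3077, +0.0000, +0.7308, +0.5577]
  T[2,:] = [-0.0909, +0.8485, +0.0000, +0.6667]
  T[3,:] = [+0.7381, -0.2381, +0.6190, +0.0000]
|eigenvalues of T|: 1.1801, 0.9135, 0.6145, 0.3479.
ρ(T) = max|λ| = 1.1801; 1.1801 > 1: divergent.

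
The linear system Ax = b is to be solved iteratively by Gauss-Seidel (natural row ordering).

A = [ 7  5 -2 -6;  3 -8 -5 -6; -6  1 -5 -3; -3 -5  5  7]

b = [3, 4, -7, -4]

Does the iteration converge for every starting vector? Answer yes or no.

Diagonal D = diag(7, -8, -5, 7); L, U strict lower/upper.
Gauss-Seidel: T = -(D+L)⁻¹U, row 0 first, T[0,3] = -(-6)/(7) = +0.8571; later rows by forward substitution.
  T[0,:] = [+0.0000, -0.7143, +0.2857, +0.8571]
  T[1,:] = [+0.0000, -0.2679, -0.5179, -0.4286]
  T[2,:] = [+0.0000, +0.8036, -0.4464, -1.7143]
  T[3,:] = [+0.0000, -1.0714, +0.0714, +1.2857]
|λ(T)| sorted: 1.1216, 0.6970, 0.1468, 0.0000.
ρ(T) = max|λ| = 1.1216; 1.1216 > 1 ⇒ diverges.

no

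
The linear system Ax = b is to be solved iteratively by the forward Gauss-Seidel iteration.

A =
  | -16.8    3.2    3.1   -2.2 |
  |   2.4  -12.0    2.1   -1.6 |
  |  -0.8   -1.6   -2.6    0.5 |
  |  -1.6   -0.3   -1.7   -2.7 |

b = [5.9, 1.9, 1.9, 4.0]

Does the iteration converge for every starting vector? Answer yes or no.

A = D + L + U where D = diag(-16.8, -12, -2.6, -2.7).
GS T = -(D+L)⁻¹U: row 0 first, T[0,2] = -(3.1)/(-16.8) = +0.1845; later rows by forward substitution.
  T[0,:] = [+0.0000, +0.1905, +0.1845, -0.1310]
  T[1,:] = [+0.0000, +0.0381, +0.2119, -0.1595]
  T[2,:] = [+0.0000, -0.0821, -0.1872, +0.3308]
  T[3,:] = [+0.0000, -0.0654, -0.0150, -0.1129]
|λ(T)| sorted: 0.2382, 0.1263, 0.1263, 0.0000.
ρ = 0.2382; 0.2382 < 1: convergent.

yes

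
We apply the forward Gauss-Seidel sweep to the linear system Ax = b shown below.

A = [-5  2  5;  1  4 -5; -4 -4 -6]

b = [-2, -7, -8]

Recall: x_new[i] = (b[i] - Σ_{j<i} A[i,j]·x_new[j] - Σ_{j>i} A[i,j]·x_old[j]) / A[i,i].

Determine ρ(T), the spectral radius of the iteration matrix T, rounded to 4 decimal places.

1.1413

Diagonal D = diag(-5, 4, -6); L, U strict lower/upper.
T_GS = -(D+L)⁻¹U: row 0 first, T[0,2] = -(5)/(-5) = +1.0000; later rows by forward substitution.
  T[0,:] = [+0.0000  +0.4000  +1.0000]
  T[1,:] = [+0.0000  -0.1000  +1.0000]
  T[2,:] = [+0.0000  -0.2000  -1.3333]
|λ(T)| sorted: 1.1413, 0.2921, 0.0000.
ρ = 1.1413; 1.1413 > 1, so it fails to converge.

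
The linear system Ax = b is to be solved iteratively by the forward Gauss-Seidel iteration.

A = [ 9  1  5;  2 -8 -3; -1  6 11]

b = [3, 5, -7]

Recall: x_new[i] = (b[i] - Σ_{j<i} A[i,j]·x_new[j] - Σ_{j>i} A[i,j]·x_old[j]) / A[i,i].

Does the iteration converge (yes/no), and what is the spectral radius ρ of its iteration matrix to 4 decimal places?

Split A = D + L + U, D = diag(9, -8, 11).
Gauss-Seidel: T = -(D+L)⁻¹U, row 0 first, T[0,2] = -(5)/(9) = -0.5556; later rows by forward substitution.
  T[0,:] = [+0.0000 -0.1111 -0.5556]
  T[1,:] = [+0.0000 -0.0278 -0.5139]
  T[2,:] = [+0.0000 +0.0051 +0.2298]
eigenvalue magnitudes: 0.2193, 0.0173, 0.0000.
ρ = 0.2193; 0.2193 < 1 ⇒ converges.

yes, ρ = 0.2193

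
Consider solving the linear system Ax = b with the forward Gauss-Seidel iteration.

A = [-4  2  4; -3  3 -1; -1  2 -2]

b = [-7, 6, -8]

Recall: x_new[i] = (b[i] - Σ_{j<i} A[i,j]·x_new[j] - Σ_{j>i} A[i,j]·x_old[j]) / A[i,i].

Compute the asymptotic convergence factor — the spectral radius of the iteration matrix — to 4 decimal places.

Write A = D+L+U with D = diag(-4, 3, -2).
GS T = -(D+L)⁻¹U: row 0 first, T[0,2] = -(4)/(-4) = +1.0000; later rows by forward substitution.
  T[0,:] = [+0.0000 +0.5000 +1.0000]
  T[1,:] = [+0.0000 +0.5000 +1.3333]
  T[2,:] = [+0.0000 +0.2500 +0.8333]
|eigenvalues of T|: 1.2676, 0.0657, 0.0000.
ρ = 1.2676; 1.2676 > 1 ⇒ diverges.

1.2676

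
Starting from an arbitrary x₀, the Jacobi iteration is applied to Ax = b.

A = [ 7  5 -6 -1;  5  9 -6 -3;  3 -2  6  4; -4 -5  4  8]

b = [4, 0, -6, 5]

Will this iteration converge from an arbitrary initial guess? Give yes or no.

no

Split A = D + L + U, D = diag(7, 9, 6, 8).
T_J = -D⁻¹(L+U): T[2,3] = -(4)/(6) = -0.6667; T[2,2] = 0.
  T[0,:] = [+0.0000, -0.7143, +0.8571, +0.1429]
  T[1,:] = [-0.5556, +0.0000, +0.6667, +0.3333]
  T[2,:] = [-0.5000, +0.3333, +0.0000, -0.6667]
  T[3,:] = [+0.5000, +0.6250, -0.5000, +0.0000]
moduli |λ_i(T)| = 1.2350, 0.6411, 0.5838, 0.5838.
spectral radius ρ = 1.2350; 1.2350 > 1 ⇒ diverges.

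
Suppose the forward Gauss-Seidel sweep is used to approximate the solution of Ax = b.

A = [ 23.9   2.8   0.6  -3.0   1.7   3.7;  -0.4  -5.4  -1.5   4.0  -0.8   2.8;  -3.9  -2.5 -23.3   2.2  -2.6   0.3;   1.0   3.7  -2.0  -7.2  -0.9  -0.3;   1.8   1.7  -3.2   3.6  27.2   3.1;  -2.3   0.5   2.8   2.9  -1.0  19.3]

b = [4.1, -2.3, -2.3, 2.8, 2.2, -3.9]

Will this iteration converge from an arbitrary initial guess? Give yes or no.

yes

Split A = D + L + U, D = diag(23.9, -5.4, -23.3, -7.2, 27.2, 19.3).
Gauss-Seidel: T = -(D+L)⁻¹U, row 0 first, T[0,4] = -(1.7)/(23.9) = -0.0711; later rows by forward substitution.
  T[0,:] = [+0.0000 -0.1172 -0.0251 +0.1255 -0.0711 -0.1548]
  T[1,:] = [+0.0000 +0.0087 -0.2759 +0.7314 -0.1429 +0.5300]
  T[2,:] = [+0.0000 +0.0187 +0.0338 -0.0051 -0.0844 -0.0181]
  T[3,:] = [+0.0000 -0.0170 -0.1547 +0.3947 -0.1849 +0.2142]
  T[4,:] = [+0.0000 +0.0117 +0.0434 -0.1069 +0.0282 -0.1673]
  T[5,:] = [+0.0000 -0.0137 +0.0247 -0.0681 +0.0367 -0.0704]
moduli |λ_i(T)| = 0.3050, 0.1092, 0.0649, 0.0649, 0.0372, 0.0000.
ρ(T) = max|λ| = 0.3050; 0.3050 < 1 ⇒ converges.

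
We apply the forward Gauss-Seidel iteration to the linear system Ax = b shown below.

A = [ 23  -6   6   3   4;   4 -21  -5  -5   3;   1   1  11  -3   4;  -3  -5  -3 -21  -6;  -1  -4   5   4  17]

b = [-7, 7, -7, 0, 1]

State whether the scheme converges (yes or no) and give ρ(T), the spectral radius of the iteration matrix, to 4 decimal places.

yes, ρ = 0.5465

Let D = diag(23, -21, 11, -21, 17); L, U the strict triangles.
GS T = -(D+L)⁻¹U: row 0 first, T[0,2] = -(6)/(23) = -0.2609; later rows by forward substitution.
  T[0,:] = [+0.0000  +0.2609  -0.2609  -0.1304  -0.1739]
  T[1,:] = [+0.0000  +0.0497  -0.2878  -0.2629  +0.1097]
  T[2,:] = [+0.0000  -0.0282  +0.0499  +0.3085  -0.3578]
  T[3,:] = [+0.0000  -0.0451  +0.0987  +0.0372  -0.2359]
  T[4,:] = [+0.0000  +0.0459  -0.1209  -0.1690  +0.1763]
|roots of det(T-λI)|: 0.5465, 0.0971, 0.0971, 0.0553, 0.0000.
ρ(T) = max|λ| = 0.5465; 0.5465 < 1, so it converges for any x₀.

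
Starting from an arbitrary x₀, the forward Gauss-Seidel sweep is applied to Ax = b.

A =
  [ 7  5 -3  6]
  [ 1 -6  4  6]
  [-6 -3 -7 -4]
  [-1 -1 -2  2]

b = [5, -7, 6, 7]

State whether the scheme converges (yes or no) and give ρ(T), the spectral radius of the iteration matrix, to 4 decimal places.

Diagonal D = diag(7, -6, -7, 2); L, U strict lower/upper.
Gauss-Seidel: T = -(D+L)⁻¹U, row 0 first, T[0,3] = -(6)/(7) = -0.8571; later rows by forward substitution.
  T[0,:] = [+0.0000  -0.7143  +0.4286  -0.8571]
  T[1,:] = [+0.0000  -0.1190  +0.7381  +0.8571]
  T[2,:] = [+0.0000  +0.6633  -0.6837  -0.2041]
  T[3,:] = [+0.0000  +0.2466  -0.1003  -0.2041]
moduli |λ_i(T)| = 1.2936, 0.4980, 0.2112, 0.0000.
ρ = 1.2936; 1.2936 > 1: divergent.

no, ρ = 1.2936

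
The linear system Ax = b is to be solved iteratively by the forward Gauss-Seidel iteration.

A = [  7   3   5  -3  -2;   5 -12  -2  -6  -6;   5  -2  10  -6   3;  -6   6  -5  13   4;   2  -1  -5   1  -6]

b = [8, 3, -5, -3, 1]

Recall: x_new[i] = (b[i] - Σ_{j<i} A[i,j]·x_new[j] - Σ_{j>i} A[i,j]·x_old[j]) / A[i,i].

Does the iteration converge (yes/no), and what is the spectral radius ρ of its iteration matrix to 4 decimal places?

A = D + L + U where D = diag(7, -12, 10, 13, -6).
Gauss-Seidel: T = -(D+L)⁻¹U, row 0 first, T[0,3] = -(-3)/(7) = +0.4286; later rows by forward substitution.
  T[0,:] = [+0.0000 -0.4286 -0.7143 +0.4286 +0.2857]
  T[1,:] = [+0.0000 -0.1786 -0.4643 -0.3214 -0.3810]
  T[2,:] = [+0.0000 +0.1786 +0.2643 +0.3214 -0.5190]
  T[3,:] = [+0.0000 -0.0467 -0.0137 +0.4698 -0.1996]
  T[4,:] = [+0.0000 -0.2697 -0.3832 +0.0069 +0.5580]
eigenvalue magnitudes: 0.8831, 0.5045, 0.2315, 0.0426, 0.0000.
ρ(T) = max|λ| = 0.8831; 0.8831 < 1: convergent.

yes, ρ = 0.8831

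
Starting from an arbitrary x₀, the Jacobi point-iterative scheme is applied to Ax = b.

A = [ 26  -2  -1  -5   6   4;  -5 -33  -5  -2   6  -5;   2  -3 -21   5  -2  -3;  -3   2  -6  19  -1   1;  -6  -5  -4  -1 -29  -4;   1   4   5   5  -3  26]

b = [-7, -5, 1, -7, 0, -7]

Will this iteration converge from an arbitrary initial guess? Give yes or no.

Write A = D+L+U with D = diag(26, -33, -21, 19, -29, 26).
Jacobi T = -D⁻¹(L+U): T[2,3] = -(5)/(-21) = +0.2381; T[2,2] = 0.
  T[0,:] = [+0.0000 +0.0769 +0.0385 +0.1923 -0.2308 -0.1538]
  T[1,:] = [-0.1515 +0.0000 -0.1515 -0.0606 +0.1818 -0.1515]
  T[2,:] = [+0.0952 -0.1429 +0.0000 +0.2381 -0.0952 -0.1429]
  T[3,:] = [+0.1579 -0.1053 +0.3158 +0.0000 +0.0526 -0.0526]
  T[4,:] = [-0.2069 -0.1724 -0.1379 -0.0345 +0.0000 -0.1379]
  T[5,:] = [-0.0385 -0.1538 -0.1923 -0.1923 +0.1154 +0.0000]
eigenvalue magnitudes: 0.5067, 0.3004, 0.2170, 0.2170, 0.1711, 0.1711.
spectral radius ρ = 0.5067; 0.5067 < 1, so it converges for any x₀.

yes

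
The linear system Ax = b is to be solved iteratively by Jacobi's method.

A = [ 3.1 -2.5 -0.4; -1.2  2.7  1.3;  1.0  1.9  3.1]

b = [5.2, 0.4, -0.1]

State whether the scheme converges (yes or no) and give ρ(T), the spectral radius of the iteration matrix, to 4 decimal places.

yes, ρ = 0.8475

Diagonal D = diag(3.1, 2.7, 3.1); L, U strict lower/upper.
Jacobi: T = -D⁻¹(L+U), T[2,1] = -(1.9)/(3.1) = -0.6129; T[2,2] = 0.
  T[0,:] = [+0.0000, +0.8065, +0.1290]
  T[1,:] = [+0.4444, +0.0000, -0.4815]
  T[2,:] = [-0.3226, -0.6129, +0.0000]
eigenvalue magnitudes: 0.8475, 0.6944, 0.1531.
ρ(T) = max|λ| = 0.8475; 0.8475 < 1 ⇒ converges.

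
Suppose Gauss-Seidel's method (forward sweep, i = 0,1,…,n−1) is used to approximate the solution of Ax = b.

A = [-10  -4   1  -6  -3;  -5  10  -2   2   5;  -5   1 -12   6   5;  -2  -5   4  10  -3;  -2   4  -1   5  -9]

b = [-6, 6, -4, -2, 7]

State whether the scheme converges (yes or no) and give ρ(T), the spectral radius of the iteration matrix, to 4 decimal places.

Diagonal D = diag(-10, 10, -12, 10, -9); L, U strict lower/upper.
GS T = -(D+L)⁻¹U: row 0 first, T[0,2] = -(1)/(-10) = +0.1000; later rows by forward substitution.
  T[0,:] = [+0.0000, -0.4000, +0.1000, -0.6000, -0.3000]
  T[1,:] = [+0.0000, -0.2000, +0.2500, -0.5000, -0.6500]
  T[2,:] = [+0.0000, +0.1500, -0.0208, +0.7083, +0.4875]
  T[3,:] = [+0.0000, -0.2400, +0.1533, -0.6533, -0.2800]
  T[4,:] = [+0.0000, -0.1500, +0.1764, -0.5306, -0.4319]
|roots of det(T-λI)|: 1.3598, 0.1434, 0.1170, 0.1170, 0.0000.
ρ(T) = max|λ| = 1.3598; 1.3598 > 1: divergent.

no, ρ = 1.3598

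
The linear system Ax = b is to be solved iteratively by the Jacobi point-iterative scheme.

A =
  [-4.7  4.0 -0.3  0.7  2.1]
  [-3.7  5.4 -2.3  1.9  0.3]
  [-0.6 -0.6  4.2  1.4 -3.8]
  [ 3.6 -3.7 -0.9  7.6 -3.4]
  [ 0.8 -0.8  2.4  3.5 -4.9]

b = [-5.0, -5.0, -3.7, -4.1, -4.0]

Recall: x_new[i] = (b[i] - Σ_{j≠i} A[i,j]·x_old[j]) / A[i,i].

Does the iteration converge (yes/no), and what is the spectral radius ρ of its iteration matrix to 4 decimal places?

no, ρ = 1.2156

Write A = D+L+U with D = diag(-4.7, 5.4, 4.2, 7.6, -4.9).
Jacobi T = -D⁻¹(L+U): T[3,2] = -(-0.9)/(7.6) = +0.1184; T[3,3] = 0.
  T[0,:] = [+0.0000, +0.8511, -0.0638, +0.1489, +0.4468]
  T[1,:] = [+0.6852, +0.0000, +0.4259, -0.3519, -0.0556]
  T[2,:] = [+0.1429, +0.1429, +0.0000, -0.3333, +0.9048]
  T[3,:] = [-0.4737, +0.4868, +0.1184, +0.0000, +0.4474]
  T[4,:] = [+0.1633, -0.1633, +0.4898, +0.7143, +0.0000]
eigenvalue magnitudes: 1.2156, 0.9890, 0.6415, 0.5670, 0.5670.
spectral radius ρ = 1.2156; 1.2156 > 1: divergent.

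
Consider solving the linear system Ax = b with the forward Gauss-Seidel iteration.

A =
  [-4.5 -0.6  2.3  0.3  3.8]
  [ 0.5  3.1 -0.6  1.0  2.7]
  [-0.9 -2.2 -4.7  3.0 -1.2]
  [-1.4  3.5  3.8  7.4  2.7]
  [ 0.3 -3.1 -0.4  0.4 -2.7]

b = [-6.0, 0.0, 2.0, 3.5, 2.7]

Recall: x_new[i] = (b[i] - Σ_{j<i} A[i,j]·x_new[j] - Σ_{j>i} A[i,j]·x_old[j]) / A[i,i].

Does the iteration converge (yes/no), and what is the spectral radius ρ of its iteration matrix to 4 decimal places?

no, ρ = 1.3567

Write A = D+L+U with D = diag(-4.5, 3.1, -4.7, 7.4, -2.7).
Gauss-Seidel: T = -(D+L)⁻¹U, row 0 first, T[0,1] = -(-0.6)/(-4.5) = -0.1333; later rows by forward substitution.
  T[0,:] = [+0.0000  -0.1333  +0.5111  +0.0667  +0.8444]
  T[1,:] = [+0.0000  +0.0215  +0.1111  -0.3333  -1.0072]
  T[2,:] = [+0.0000  +0.0155  -0.1499  +0.7816  +0.0544]
  T[3,:] = [+0.0000  -0.0433  +0.1211  -0.2311  +0.2433]
  T[4,:] = [+0.0000  -0.0482  -0.0306  +0.2401  +1.2782]
|eigenvalues of T|: 1.3567, 0.5411, 0.0934, 0.0097, 0.0000.
ρ(T) = max|λ| = 1.3567; 1.3567 > 1 ⇒ diverges.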